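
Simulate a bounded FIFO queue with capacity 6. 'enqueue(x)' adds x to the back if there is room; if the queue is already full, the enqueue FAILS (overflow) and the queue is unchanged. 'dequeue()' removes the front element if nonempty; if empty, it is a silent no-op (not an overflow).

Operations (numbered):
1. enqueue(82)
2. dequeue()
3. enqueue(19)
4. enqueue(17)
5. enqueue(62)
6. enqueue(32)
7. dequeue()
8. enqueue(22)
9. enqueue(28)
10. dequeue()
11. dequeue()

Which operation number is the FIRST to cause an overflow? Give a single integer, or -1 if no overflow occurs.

1. enqueue(82): size=1
2. dequeue(): size=0
3. enqueue(19): size=1
4. enqueue(17): size=2
5. enqueue(62): size=3
6. enqueue(32): size=4
7. dequeue(): size=3
8. enqueue(22): size=4
9. enqueue(28): size=5
10. dequeue(): size=4
11. dequeue(): size=3

Answer: -1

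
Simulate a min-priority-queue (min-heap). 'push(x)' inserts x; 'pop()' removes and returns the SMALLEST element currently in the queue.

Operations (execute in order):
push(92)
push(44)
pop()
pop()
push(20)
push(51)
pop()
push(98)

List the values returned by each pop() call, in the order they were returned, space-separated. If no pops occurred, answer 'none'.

Answer: 44 92 20

Derivation:
push(92): heap contents = [92]
push(44): heap contents = [44, 92]
pop() → 44: heap contents = [92]
pop() → 92: heap contents = []
push(20): heap contents = [20]
push(51): heap contents = [20, 51]
pop() → 20: heap contents = [51]
push(98): heap contents = [51, 98]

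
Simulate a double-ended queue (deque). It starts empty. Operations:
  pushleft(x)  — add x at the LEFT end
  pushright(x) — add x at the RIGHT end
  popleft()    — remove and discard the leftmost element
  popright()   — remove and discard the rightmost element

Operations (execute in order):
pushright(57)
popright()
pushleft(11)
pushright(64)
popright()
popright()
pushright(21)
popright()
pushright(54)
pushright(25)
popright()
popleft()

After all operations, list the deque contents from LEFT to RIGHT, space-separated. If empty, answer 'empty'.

Answer: empty

Derivation:
pushright(57): [57]
popright(): []
pushleft(11): [11]
pushright(64): [11, 64]
popright(): [11]
popright(): []
pushright(21): [21]
popright(): []
pushright(54): [54]
pushright(25): [54, 25]
popright(): [54]
popleft(): []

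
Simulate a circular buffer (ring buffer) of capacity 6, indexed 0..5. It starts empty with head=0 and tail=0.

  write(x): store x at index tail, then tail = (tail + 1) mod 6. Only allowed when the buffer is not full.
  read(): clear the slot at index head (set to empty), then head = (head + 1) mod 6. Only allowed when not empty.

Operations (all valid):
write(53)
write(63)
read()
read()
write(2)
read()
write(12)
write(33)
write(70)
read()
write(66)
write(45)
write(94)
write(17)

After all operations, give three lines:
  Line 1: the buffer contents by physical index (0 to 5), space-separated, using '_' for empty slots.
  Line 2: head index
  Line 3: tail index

write(53): buf=[53 _ _ _ _ _], head=0, tail=1, size=1
write(63): buf=[53 63 _ _ _ _], head=0, tail=2, size=2
read(): buf=[_ 63 _ _ _ _], head=1, tail=2, size=1
read(): buf=[_ _ _ _ _ _], head=2, tail=2, size=0
write(2): buf=[_ _ 2 _ _ _], head=2, tail=3, size=1
read(): buf=[_ _ _ _ _ _], head=3, tail=3, size=0
write(12): buf=[_ _ _ 12 _ _], head=3, tail=4, size=1
write(33): buf=[_ _ _ 12 33 _], head=3, tail=5, size=2
write(70): buf=[_ _ _ 12 33 70], head=3, tail=0, size=3
read(): buf=[_ _ _ _ 33 70], head=4, tail=0, size=2
write(66): buf=[66 _ _ _ 33 70], head=4, tail=1, size=3
write(45): buf=[66 45 _ _ 33 70], head=4, tail=2, size=4
write(94): buf=[66 45 94 _ 33 70], head=4, tail=3, size=5
write(17): buf=[66 45 94 17 33 70], head=4, tail=4, size=6

Answer: 66 45 94 17 33 70
4
4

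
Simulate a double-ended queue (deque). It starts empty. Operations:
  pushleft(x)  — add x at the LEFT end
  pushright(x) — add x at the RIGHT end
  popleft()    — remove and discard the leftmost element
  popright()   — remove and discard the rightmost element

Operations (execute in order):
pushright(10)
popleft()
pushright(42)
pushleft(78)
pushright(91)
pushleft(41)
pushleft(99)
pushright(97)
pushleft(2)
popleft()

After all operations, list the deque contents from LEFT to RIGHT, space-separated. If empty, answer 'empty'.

pushright(10): [10]
popleft(): []
pushright(42): [42]
pushleft(78): [78, 42]
pushright(91): [78, 42, 91]
pushleft(41): [41, 78, 42, 91]
pushleft(99): [99, 41, 78, 42, 91]
pushright(97): [99, 41, 78, 42, 91, 97]
pushleft(2): [2, 99, 41, 78, 42, 91, 97]
popleft(): [99, 41, 78, 42, 91, 97]

Answer: 99 41 78 42 91 97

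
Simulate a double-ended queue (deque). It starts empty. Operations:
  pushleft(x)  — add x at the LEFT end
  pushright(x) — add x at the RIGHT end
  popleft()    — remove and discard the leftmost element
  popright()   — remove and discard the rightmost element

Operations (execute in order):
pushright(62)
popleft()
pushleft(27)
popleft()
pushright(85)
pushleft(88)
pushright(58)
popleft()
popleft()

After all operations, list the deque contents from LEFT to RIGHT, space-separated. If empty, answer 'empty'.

pushright(62): [62]
popleft(): []
pushleft(27): [27]
popleft(): []
pushright(85): [85]
pushleft(88): [88, 85]
pushright(58): [88, 85, 58]
popleft(): [85, 58]
popleft(): [58]

Answer: 58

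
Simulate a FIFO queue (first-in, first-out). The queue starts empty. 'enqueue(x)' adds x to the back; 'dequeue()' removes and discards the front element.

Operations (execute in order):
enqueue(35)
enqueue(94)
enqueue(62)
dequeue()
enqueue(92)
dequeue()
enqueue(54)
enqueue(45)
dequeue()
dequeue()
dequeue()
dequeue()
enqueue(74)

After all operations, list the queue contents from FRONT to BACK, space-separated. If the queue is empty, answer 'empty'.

Answer: 74

Derivation:
enqueue(35): [35]
enqueue(94): [35, 94]
enqueue(62): [35, 94, 62]
dequeue(): [94, 62]
enqueue(92): [94, 62, 92]
dequeue(): [62, 92]
enqueue(54): [62, 92, 54]
enqueue(45): [62, 92, 54, 45]
dequeue(): [92, 54, 45]
dequeue(): [54, 45]
dequeue(): [45]
dequeue(): []
enqueue(74): [74]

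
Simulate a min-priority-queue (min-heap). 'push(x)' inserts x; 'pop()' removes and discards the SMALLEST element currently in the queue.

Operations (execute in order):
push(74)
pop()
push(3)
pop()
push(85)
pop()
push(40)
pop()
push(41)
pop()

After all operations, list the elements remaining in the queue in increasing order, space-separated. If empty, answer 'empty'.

push(74): heap contents = [74]
pop() → 74: heap contents = []
push(3): heap contents = [3]
pop() → 3: heap contents = []
push(85): heap contents = [85]
pop() → 85: heap contents = []
push(40): heap contents = [40]
pop() → 40: heap contents = []
push(41): heap contents = [41]
pop() → 41: heap contents = []

Answer: empty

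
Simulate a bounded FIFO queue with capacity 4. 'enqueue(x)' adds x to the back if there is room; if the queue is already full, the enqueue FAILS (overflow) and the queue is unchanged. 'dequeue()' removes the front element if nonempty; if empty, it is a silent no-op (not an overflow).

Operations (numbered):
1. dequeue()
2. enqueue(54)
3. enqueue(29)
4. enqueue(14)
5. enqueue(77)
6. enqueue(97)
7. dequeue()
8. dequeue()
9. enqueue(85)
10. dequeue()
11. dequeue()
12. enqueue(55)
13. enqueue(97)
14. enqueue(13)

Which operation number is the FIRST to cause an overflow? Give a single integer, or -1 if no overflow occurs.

1. dequeue(): empty, no-op, size=0
2. enqueue(54): size=1
3. enqueue(29): size=2
4. enqueue(14): size=3
5. enqueue(77): size=4
6. enqueue(97): size=4=cap → OVERFLOW (fail)
7. dequeue(): size=3
8. dequeue(): size=2
9. enqueue(85): size=3
10. dequeue(): size=2
11. dequeue(): size=1
12. enqueue(55): size=2
13. enqueue(97): size=3
14. enqueue(13): size=4

Answer: 6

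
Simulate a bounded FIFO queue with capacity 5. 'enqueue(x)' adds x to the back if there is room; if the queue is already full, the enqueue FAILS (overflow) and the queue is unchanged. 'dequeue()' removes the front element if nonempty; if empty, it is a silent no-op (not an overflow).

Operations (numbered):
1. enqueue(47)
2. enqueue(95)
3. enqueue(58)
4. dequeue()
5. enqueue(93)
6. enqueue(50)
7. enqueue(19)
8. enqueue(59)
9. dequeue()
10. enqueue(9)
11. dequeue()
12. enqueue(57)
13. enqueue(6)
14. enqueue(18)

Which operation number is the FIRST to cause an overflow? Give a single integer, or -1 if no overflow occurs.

1. enqueue(47): size=1
2. enqueue(95): size=2
3. enqueue(58): size=3
4. dequeue(): size=2
5. enqueue(93): size=3
6. enqueue(50): size=4
7. enqueue(19): size=5
8. enqueue(59): size=5=cap → OVERFLOW (fail)
9. dequeue(): size=4
10. enqueue(9): size=5
11. dequeue(): size=4
12. enqueue(57): size=5
13. enqueue(6): size=5=cap → OVERFLOW (fail)
14. enqueue(18): size=5=cap → OVERFLOW (fail)

Answer: 8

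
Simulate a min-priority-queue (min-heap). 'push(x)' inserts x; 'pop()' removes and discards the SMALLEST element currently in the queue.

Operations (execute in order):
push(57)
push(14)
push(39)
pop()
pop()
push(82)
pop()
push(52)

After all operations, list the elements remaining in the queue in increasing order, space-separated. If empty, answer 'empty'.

push(57): heap contents = [57]
push(14): heap contents = [14, 57]
push(39): heap contents = [14, 39, 57]
pop() → 14: heap contents = [39, 57]
pop() → 39: heap contents = [57]
push(82): heap contents = [57, 82]
pop() → 57: heap contents = [82]
push(52): heap contents = [52, 82]

Answer: 52 82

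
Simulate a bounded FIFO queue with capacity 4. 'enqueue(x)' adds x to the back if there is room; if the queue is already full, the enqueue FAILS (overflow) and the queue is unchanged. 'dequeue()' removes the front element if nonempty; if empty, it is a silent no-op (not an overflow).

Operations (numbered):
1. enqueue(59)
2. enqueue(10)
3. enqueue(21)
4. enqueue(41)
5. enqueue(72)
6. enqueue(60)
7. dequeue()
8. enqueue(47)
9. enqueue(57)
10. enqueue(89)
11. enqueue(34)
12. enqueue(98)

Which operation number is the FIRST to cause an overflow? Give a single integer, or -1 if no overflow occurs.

Answer: 5

Derivation:
1. enqueue(59): size=1
2. enqueue(10): size=2
3. enqueue(21): size=3
4. enqueue(41): size=4
5. enqueue(72): size=4=cap → OVERFLOW (fail)
6. enqueue(60): size=4=cap → OVERFLOW (fail)
7. dequeue(): size=3
8. enqueue(47): size=4
9. enqueue(57): size=4=cap → OVERFLOW (fail)
10. enqueue(89): size=4=cap → OVERFLOW (fail)
11. enqueue(34): size=4=cap → OVERFLOW (fail)
12. enqueue(98): size=4=cap → OVERFLOW (fail)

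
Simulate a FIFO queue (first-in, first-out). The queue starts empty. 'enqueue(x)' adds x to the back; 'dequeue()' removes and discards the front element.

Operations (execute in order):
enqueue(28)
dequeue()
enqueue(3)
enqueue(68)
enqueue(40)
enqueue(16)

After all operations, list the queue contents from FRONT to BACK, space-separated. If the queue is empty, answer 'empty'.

Answer: 3 68 40 16

Derivation:
enqueue(28): [28]
dequeue(): []
enqueue(3): [3]
enqueue(68): [3, 68]
enqueue(40): [3, 68, 40]
enqueue(16): [3, 68, 40, 16]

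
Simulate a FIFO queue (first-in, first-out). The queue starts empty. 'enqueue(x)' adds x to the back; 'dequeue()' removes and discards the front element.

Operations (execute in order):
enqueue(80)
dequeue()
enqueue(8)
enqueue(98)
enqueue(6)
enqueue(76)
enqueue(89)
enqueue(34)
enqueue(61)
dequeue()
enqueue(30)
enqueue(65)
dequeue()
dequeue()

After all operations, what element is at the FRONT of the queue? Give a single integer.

enqueue(80): queue = [80]
dequeue(): queue = []
enqueue(8): queue = [8]
enqueue(98): queue = [8, 98]
enqueue(6): queue = [8, 98, 6]
enqueue(76): queue = [8, 98, 6, 76]
enqueue(89): queue = [8, 98, 6, 76, 89]
enqueue(34): queue = [8, 98, 6, 76, 89, 34]
enqueue(61): queue = [8, 98, 6, 76, 89, 34, 61]
dequeue(): queue = [98, 6, 76, 89, 34, 61]
enqueue(30): queue = [98, 6, 76, 89, 34, 61, 30]
enqueue(65): queue = [98, 6, 76, 89, 34, 61, 30, 65]
dequeue(): queue = [6, 76, 89, 34, 61, 30, 65]
dequeue(): queue = [76, 89, 34, 61, 30, 65]

Answer: 76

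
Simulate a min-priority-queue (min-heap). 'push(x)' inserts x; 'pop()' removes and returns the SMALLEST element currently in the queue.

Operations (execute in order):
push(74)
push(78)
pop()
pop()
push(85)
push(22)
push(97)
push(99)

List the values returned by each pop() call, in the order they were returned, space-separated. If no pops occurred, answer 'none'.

push(74): heap contents = [74]
push(78): heap contents = [74, 78]
pop() → 74: heap contents = [78]
pop() → 78: heap contents = []
push(85): heap contents = [85]
push(22): heap contents = [22, 85]
push(97): heap contents = [22, 85, 97]
push(99): heap contents = [22, 85, 97, 99]

Answer: 74 78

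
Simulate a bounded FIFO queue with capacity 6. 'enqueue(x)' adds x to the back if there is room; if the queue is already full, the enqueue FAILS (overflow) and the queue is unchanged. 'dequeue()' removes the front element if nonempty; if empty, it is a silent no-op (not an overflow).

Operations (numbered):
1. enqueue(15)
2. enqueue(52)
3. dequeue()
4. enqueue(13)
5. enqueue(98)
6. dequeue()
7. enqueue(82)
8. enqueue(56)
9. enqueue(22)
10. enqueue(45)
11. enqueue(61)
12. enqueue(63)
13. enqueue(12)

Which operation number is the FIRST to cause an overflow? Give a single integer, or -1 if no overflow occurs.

Answer: 11

Derivation:
1. enqueue(15): size=1
2. enqueue(52): size=2
3. dequeue(): size=1
4. enqueue(13): size=2
5. enqueue(98): size=3
6. dequeue(): size=2
7. enqueue(82): size=3
8. enqueue(56): size=4
9. enqueue(22): size=5
10. enqueue(45): size=6
11. enqueue(61): size=6=cap → OVERFLOW (fail)
12. enqueue(63): size=6=cap → OVERFLOW (fail)
13. enqueue(12): size=6=cap → OVERFLOW (fail)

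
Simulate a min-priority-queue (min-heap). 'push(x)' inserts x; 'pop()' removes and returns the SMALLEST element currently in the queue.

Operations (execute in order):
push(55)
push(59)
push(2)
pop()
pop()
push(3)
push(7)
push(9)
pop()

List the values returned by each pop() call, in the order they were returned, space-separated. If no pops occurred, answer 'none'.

Answer: 2 55 3

Derivation:
push(55): heap contents = [55]
push(59): heap contents = [55, 59]
push(2): heap contents = [2, 55, 59]
pop() → 2: heap contents = [55, 59]
pop() → 55: heap contents = [59]
push(3): heap contents = [3, 59]
push(7): heap contents = [3, 7, 59]
push(9): heap contents = [3, 7, 9, 59]
pop() → 3: heap contents = [7, 9, 59]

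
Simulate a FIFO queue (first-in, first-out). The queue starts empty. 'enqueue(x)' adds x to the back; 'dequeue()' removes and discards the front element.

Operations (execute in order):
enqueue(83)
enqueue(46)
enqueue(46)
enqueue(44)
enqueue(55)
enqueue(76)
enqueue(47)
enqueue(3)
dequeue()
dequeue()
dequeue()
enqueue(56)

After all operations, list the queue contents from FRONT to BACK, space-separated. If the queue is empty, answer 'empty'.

enqueue(83): [83]
enqueue(46): [83, 46]
enqueue(46): [83, 46, 46]
enqueue(44): [83, 46, 46, 44]
enqueue(55): [83, 46, 46, 44, 55]
enqueue(76): [83, 46, 46, 44, 55, 76]
enqueue(47): [83, 46, 46, 44, 55, 76, 47]
enqueue(3): [83, 46, 46, 44, 55, 76, 47, 3]
dequeue(): [46, 46, 44, 55, 76, 47, 3]
dequeue(): [46, 44, 55, 76, 47, 3]
dequeue(): [44, 55, 76, 47, 3]
enqueue(56): [44, 55, 76, 47, 3, 56]

Answer: 44 55 76 47 3 56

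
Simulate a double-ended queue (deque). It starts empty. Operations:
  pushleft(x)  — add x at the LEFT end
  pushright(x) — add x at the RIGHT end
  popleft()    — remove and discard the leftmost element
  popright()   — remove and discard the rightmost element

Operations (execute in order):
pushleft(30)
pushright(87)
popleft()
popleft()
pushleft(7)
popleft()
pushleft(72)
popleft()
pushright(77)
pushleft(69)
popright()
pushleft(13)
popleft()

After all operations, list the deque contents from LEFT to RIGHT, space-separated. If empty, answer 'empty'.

Answer: 69

Derivation:
pushleft(30): [30]
pushright(87): [30, 87]
popleft(): [87]
popleft(): []
pushleft(7): [7]
popleft(): []
pushleft(72): [72]
popleft(): []
pushright(77): [77]
pushleft(69): [69, 77]
popright(): [69]
pushleft(13): [13, 69]
popleft(): [69]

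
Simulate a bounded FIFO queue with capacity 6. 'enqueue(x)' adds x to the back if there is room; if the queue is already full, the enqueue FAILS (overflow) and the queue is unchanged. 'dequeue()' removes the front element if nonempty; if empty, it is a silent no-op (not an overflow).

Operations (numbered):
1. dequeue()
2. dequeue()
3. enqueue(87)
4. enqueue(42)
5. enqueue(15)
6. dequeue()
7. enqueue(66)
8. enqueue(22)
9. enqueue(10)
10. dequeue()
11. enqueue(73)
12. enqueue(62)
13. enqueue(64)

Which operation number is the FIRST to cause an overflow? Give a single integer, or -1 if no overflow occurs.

1. dequeue(): empty, no-op, size=0
2. dequeue(): empty, no-op, size=0
3. enqueue(87): size=1
4. enqueue(42): size=2
5. enqueue(15): size=3
6. dequeue(): size=2
7. enqueue(66): size=3
8. enqueue(22): size=4
9. enqueue(10): size=5
10. dequeue(): size=4
11. enqueue(73): size=5
12. enqueue(62): size=6
13. enqueue(64): size=6=cap → OVERFLOW (fail)

Answer: 13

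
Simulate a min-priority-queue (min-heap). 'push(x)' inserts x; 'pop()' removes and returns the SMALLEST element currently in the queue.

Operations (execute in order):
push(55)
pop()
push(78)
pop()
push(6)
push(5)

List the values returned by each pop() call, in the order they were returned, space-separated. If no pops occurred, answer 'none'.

Answer: 55 78

Derivation:
push(55): heap contents = [55]
pop() → 55: heap contents = []
push(78): heap contents = [78]
pop() → 78: heap contents = []
push(6): heap contents = [6]
push(5): heap contents = [5, 6]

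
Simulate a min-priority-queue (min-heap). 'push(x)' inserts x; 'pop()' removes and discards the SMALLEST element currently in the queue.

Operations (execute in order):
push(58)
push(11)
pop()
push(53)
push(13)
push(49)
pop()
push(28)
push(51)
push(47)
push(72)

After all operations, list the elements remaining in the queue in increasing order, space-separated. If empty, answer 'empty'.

Answer: 28 47 49 51 53 58 72

Derivation:
push(58): heap contents = [58]
push(11): heap contents = [11, 58]
pop() → 11: heap contents = [58]
push(53): heap contents = [53, 58]
push(13): heap contents = [13, 53, 58]
push(49): heap contents = [13, 49, 53, 58]
pop() → 13: heap contents = [49, 53, 58]
push(28): heap contents = [28, 49, 53, 58]
push(51): heap contents = [28, 49, 51, 53, 58]
push(47): heap contents = [28, 47, 49, 51, 53, 58]
push(72): heap contents = [28, 47, 49, 51, 53, 58, 72]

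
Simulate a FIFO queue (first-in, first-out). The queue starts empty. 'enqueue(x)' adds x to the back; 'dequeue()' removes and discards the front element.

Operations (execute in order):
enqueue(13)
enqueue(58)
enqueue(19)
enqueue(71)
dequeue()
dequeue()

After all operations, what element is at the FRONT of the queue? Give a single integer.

enqueue(13): queue = [13]
enqueue(58): queue = [13, 58]
enqueue(19): queue = [13, 58, 19]
enqueue(71): queue = [13, 58, 19, 71]
dequeue(): queue = [58, 19, 71]
dequeue(): queue = [19, 71]

Answer: 19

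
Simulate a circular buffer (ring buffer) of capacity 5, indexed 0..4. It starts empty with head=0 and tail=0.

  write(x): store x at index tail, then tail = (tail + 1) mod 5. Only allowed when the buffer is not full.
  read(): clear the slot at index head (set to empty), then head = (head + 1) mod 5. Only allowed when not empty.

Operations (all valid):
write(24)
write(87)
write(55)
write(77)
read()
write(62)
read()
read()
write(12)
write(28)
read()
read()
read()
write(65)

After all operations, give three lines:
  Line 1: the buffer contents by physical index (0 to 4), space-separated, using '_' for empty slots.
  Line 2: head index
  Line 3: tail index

Answer: _ 28 65 _ _
1
3

Derivation:
write(24): buf=[24 _ _ _ _], head=0, tail=1, size=1
write(87): buf=[24 87 _ _ _], head=0, tail=2, size=2
write(55): buf=[24 87 55 _ _], head=0, tail=3, size=3
write(77): buf=[24 87 55 77 _], head=0, tail=4, size=4
read(): buf=[_ 87 55 77 _], head=1, tail=4, size=3
write(62): buf=[_ 87 55 77 62], head=1, tail=0, size=4
read(): buf=[_ _ 55 77 62], head=2, tail=0, size=3
read(): buf=[_ _ _ 77 62], head=3, tail=0, size=2
write(12): buf=[12 _ _ 77 62], head=3, tail=1, size=3
write(28): buf=[12 28 _ 77 62], head=3, tail=2, size=4
read(): buf=[12 28 _ _ 62], head=4, tail=2, size=3
read(): buf=[12 28 _ _ _], head=0, tail=2, size=2
read(): buf=[_ 28 _ _ _], head=1, tail=2, size=1
write(65): buf=[_ 28 65 _ _], head=1, tail=3, size=2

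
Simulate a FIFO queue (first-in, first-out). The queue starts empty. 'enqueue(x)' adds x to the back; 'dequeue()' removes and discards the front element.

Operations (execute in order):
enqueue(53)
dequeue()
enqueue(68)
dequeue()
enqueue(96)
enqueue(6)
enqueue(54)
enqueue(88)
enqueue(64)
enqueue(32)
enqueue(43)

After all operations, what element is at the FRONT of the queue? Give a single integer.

Answer: 96

Derivation:
enqueue(53): queue = [53]
dequeue(): queue = []
enqueue(68): queue = [68]
dequeue(): queue = []
enqueue(96): queue = [96]
enqueue(6): queue = [96, 6]
enqueue(54): queue = [96, 6, 54]
enqueue(88): queue = [96, 6, 54, 88]
enqueue(64): queue = [96, 6, 54, 88, 64]
enqueue(32): queue = [96, 6, 54, 88, 64, 32]
enqueue(43): queue = [96, 6, 54, 88, 64, 32, 43]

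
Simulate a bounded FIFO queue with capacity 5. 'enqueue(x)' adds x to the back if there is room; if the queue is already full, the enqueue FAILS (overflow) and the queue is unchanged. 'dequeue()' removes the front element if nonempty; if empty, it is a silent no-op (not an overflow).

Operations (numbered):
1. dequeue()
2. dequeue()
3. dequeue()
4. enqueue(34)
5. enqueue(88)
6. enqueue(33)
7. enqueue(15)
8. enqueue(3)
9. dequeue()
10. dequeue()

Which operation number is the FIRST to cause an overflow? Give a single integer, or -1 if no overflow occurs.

Answer: -1

Derivation:
1. dequeue(): empty, no-op, size=0
2. dequeue(): empty, no-op, size=0
3. dequeue(): empty, no-op, size=0
4. enqueue(34): size=1
5. enqueue(88): size=2
6. enqueue(33): size=3
7. enqueue(15): size=4
8. enqueue(3): size=5
9. dequeue(): size=4
10. dequeue(): size=3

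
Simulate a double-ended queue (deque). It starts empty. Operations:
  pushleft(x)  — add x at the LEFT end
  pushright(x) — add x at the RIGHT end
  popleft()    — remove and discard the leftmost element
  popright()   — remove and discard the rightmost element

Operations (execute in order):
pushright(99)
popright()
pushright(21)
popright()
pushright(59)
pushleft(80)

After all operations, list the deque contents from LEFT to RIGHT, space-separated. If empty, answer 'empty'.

Answer: 80 59

Derivation:
pushright(99): [99]
popright(): []
pushright(21): [21]
popright(): []
pushright(59): [59]
pushleft(80): [80, 59]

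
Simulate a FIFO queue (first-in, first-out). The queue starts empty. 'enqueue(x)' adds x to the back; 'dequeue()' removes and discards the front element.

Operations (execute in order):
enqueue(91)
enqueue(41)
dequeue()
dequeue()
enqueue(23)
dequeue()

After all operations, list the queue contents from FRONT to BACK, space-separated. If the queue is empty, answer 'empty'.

Answer: empty

Derivation:
enqueue(91): [91]
enqueue(41): [91, 41]
dequeue(): [41]
dequeue(): []
enqueue(23): [23]
dequeue(): []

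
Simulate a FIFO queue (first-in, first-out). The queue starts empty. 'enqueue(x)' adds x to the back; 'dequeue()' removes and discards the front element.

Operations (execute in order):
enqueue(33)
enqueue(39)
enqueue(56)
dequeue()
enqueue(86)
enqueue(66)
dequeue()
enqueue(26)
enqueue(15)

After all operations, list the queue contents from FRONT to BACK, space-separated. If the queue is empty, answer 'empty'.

enqueue(33): [33]
enqueue(39): [33, 39]
enqueue(56): [33, 39, 56]
dequeue(): [39, 56]
enqueue(86): [39, 56, 86]
enqueue(66): [39, 56, 86, 66]
dequeue(): [56, 86, 66]
enqueue(26): [56, 86, 66, 26]
enqueue(15): [56, 86, 66, 26, 15]

Answer: 56 86 66 26 15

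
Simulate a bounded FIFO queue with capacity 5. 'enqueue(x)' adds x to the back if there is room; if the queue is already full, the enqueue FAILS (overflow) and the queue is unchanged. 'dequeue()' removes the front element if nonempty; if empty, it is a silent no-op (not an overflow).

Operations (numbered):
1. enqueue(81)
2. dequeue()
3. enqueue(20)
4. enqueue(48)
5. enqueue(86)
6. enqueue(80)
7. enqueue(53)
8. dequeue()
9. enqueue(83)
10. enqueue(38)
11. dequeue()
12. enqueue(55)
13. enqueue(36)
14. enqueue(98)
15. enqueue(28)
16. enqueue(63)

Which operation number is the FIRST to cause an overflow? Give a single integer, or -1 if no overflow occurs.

1. enqueue(81): size=1
2. dequeue(): size=0
3. enqueue(20): size=1
4. enqueue(48): size=2
5. enqueue(86): size=3
6. enqueue(80): size=4
7. enqueue(53): size=5
8. dequeue(): size=4
9. enqueue(83): size=5
10. enqueue(38): size=5=cap → OVERFLOW (fail)
11. dequeue(): size=4
12. enqueue(55): size=5
13. enqueue(36): size=5=cap → OVERFLOW (fail)
14. enqueue(98): size=5=cap → OVERFLOW (fail)
15. enqueue(28): size=5=cap → OVERFLOW (fail)
16. enqueue(63): size=5=cap → OVERFLOW (fail)

Answer: 10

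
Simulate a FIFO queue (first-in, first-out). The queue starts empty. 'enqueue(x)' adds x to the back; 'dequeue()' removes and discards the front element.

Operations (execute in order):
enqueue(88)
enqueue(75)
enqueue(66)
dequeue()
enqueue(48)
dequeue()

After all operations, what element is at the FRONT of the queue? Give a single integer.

Answer: 66

Derivation:
enqueue(88): queue = [88]
enqueue(75): queue = [88, 75]
enqueue(66): queue = [88, 75, 66]
dequeue(): queue = [75, 66]
enqueue(48): queue = [75, 66, 48]
dequeue(): queue = [66, 48]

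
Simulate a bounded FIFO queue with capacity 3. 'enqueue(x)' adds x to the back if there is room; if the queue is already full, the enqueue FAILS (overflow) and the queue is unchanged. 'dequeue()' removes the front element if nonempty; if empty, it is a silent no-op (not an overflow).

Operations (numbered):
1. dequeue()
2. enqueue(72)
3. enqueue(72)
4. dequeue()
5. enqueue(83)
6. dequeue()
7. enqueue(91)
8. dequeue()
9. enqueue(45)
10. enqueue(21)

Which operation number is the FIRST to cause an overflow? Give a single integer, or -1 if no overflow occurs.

1. dequeue(): empty, no-op, size=0
2. enqueue(72): size=1
3. enqueue(72): size=2
4. dequeue(): size=1
5. enqueue(83): size=2
6. dequeue(): size=1
7. enqueue(91): size=2
8. dequeue(): size=1
9. enqueue(45): size=2
10. enqueue(21): size=3

Answer: -1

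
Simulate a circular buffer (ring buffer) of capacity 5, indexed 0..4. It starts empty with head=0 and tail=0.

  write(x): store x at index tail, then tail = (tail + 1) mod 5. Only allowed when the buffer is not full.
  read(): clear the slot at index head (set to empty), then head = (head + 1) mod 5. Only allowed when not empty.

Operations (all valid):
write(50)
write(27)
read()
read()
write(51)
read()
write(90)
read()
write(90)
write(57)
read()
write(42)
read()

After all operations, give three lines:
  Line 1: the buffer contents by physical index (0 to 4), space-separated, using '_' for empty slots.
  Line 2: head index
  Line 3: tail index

write(50): buf=[50 _ _ _ _], head=0, tail=1, size=1
write(27): buf=[50 27 _ _ _], head=0, tail=2, size=2
read(): buf=[_ 27 _ _ _], head=1, tail=2, size=1
read(): buf=[_ _ _ _ _], head=2, tail=2, size=0
write(51): buf=[_ _ 51 _ _], head=2, tail=3, size=1
read(): buf=[_ _ _ _ _], head=3, tail=3, size=0
write(90): buf=[_ _ _ 90 _], head=3, tail=4, size=1
read(): buf=[_ _ _ _ _], head=4, tail=4, size=0
write(90): buf=[_ _ _ _ 90], head=4, tail=0, size=1
write(57): buf=[57 _ _ _ 90], head=4, tail=1, size=2
read(): buf=[57 _ _ _ _], head=0, tail=1, size=1
write(42): buf=[57 42 _ _ _], head=0, tail=2, size=2
read(): buf=[_ 42 _ _ _], head=1, tail=2, size=1

Answer: _ 42 _ _ _
1
2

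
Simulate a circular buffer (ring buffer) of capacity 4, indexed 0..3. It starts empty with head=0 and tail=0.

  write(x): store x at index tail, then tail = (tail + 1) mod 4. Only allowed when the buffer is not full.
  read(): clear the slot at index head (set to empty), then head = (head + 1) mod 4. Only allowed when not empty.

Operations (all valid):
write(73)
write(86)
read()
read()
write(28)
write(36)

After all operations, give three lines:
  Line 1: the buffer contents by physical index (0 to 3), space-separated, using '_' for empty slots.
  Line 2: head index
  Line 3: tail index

Answer: _ _ 28 36
2
0

Derivation:
write(73): buf=[73 _ _ _], head=0, tail=1, size=1
write(86): buf=[73 86 _ _], head=0, tail=2, size=2
read(): buf=[_ 86 _ _], head=1, tail=2, size=1
read(): buf=[_ _ _ _], head=2, tail=2, size=0
write(28): buf=[_ _ 28 _], head=2, tail=3, size=1
write(36): buf=[_ _ 28 36], head=2, tail=0, size=2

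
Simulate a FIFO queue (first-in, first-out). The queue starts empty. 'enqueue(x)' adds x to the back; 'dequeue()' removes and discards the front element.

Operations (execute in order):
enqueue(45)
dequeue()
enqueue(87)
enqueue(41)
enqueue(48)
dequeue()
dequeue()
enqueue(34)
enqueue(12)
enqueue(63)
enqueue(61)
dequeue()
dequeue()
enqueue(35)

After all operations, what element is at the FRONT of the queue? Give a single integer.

enqueue(45): queue = [45]
dequeue(): queue = []
enqueue(87): queue = [87]
enqueue(41): queue = [87, 41]
enqueue(48): queue = [87, 41, 48]
dequeue(): queue = [41, 48]
dequeue(): queue = [48]
enqueue(34): queue = [48, 34]
enqueue(12): queue = [48, 34, 12]
enqueue(63): queue = [48, 34, 12, 63]
enqueue(61): queue = [48, 34, 12, 63, 61]
dequeue(): queue = [34, 12, 63, 61]
dequeue(): queue = [12, 63, 61]
enqueue(35): queue = [12, 63, 61, 35]

Answer: 12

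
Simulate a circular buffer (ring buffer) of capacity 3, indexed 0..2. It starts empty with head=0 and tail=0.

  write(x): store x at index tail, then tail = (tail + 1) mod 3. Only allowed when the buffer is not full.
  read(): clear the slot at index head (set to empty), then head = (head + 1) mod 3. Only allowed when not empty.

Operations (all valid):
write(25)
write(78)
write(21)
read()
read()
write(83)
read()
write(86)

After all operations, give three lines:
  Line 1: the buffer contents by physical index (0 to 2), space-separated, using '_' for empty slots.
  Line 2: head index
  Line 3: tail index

Answer: 83 86 _
0
2

Derivation:
write(25): buf=[25 _ _], head=0, tail=1, size=1
write(78): buf=[25 78 _], head=0, tail=2, size=2
write(21): buf=[25 78 21], head=0, tail=0, size=3
read(): buf=[_ 78 21], head=1, tail=0, size=2
read(): buf=[_ _ 21], head=2, tail=0, size=1
write(83): buf=[83 _ 21], head=2, tail=1, size=2
read(): buf=[83 _ _], head=0, tail=1, size=1
write(86): buf=[83 86 _], head=0, tail=2, size=2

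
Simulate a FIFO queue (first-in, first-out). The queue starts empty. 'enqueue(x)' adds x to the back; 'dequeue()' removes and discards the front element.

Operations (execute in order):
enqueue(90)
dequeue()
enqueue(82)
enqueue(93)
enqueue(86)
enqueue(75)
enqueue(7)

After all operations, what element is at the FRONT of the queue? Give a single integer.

Answer: 82

Derivation:
enqueue(90): queue = [90]
dequeue(): queue = []
enqueue(82): queue = [82]
enqueue(93): queue = [82, 93]
enqueue(86): queue = [82, 93, 86]
enqueue(75): queue = [82, 93, 86, 75]
enqueue(7): queue = [82, 93, 86, 75, 7]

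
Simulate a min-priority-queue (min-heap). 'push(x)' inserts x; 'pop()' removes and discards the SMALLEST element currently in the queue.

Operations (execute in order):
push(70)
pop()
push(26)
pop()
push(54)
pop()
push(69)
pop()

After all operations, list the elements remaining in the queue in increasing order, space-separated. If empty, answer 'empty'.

push(70): heap contents = [70]
pop() → 70: heap contents = []
push(26): heap contents = [26]
pop() → 26: heap contents = []
push(54): heap contents = [54]
pop() → 54: heap contents = []
push(69): heap contents = [69]
pop() → 69: heap contents = []

Answer: empty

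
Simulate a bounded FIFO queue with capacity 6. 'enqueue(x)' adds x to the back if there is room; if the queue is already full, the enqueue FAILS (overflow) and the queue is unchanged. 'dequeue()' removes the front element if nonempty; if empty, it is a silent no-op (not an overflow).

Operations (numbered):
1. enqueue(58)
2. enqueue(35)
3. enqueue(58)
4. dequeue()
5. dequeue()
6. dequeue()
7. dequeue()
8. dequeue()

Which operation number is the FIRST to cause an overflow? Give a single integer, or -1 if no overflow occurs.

1. enqueue(58): size=1
2. enqueue(35): size=2
3. enqueue(58): size=3
4. dequeue(): size=2
5. dequeue(): size=1
6. dequeue(): size=0
7. dequeue(): empty, no-op, size=0
8. dequeue(): empty, no-op, size=0

Answer: -1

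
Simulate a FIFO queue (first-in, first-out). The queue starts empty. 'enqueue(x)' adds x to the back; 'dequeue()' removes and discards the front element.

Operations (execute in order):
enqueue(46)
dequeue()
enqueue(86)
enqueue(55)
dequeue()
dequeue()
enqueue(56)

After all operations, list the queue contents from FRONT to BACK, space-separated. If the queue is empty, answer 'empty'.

Answer: 56

Derivation:
enqueue(46): [46]
dequeue(): []
enqueue(86): [86]
enqueue(55): [86, 55]
dequeue(): [55]
dequeue(): []
enqueue(56): [56]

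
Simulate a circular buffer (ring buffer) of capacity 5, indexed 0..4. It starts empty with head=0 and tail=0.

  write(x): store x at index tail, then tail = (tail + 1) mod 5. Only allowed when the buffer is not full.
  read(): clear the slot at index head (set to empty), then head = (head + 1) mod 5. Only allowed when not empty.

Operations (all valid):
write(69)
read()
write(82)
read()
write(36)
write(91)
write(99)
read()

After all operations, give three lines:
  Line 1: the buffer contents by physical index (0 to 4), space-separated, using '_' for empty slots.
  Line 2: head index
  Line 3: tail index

write(69): buf=[69 _ _ _ _], head=0, tail=1, size=1
read(): buf=[_ _ _ _ _], head=1, tail=1, size=0
write(82): buf=[_ 82 _ _ _], head=1, tail=2, size=1
read(): buf=[_ _ _ _ _], head=2, tail=2, size=0
write(36): buf=[_ _ 36 _ _], head=2, tail=3, size=1
write(91): buf=[_ _ 36 91 _], head=2, tail=4, size=2
write(99): buf=[_ _ 36 91 99], head=2, tail=0, size=3
read(): buf=[_ _ _ 91 99], head=3, tail=0, size=2

Answer: _ _ _ 91 99
3
0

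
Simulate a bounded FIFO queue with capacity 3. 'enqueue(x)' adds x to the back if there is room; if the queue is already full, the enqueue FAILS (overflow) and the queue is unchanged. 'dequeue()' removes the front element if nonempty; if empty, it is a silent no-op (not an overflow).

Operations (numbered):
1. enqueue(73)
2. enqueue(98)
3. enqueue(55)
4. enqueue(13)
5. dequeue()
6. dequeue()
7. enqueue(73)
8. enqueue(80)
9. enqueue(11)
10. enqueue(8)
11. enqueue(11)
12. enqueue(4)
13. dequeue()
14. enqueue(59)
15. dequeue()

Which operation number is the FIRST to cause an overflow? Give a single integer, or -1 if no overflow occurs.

1. enqueue(73): size=1
2. enqueue(98): size=2
3. enqueue(55): size=3
4. enqueue(13): size=3=cap → OVERFLOW (fail)
5. dequeue(): size=2
6. dequeue(): size=1
7. enqueue(73): size=2
8. enqueue(80): size=3
9. enqueue(11): size=3=cap → OVERFLOW (fail)
10. enqueue(8): size=3=cap → OVERFLOW (fail)
11. enqueue(11): size=3=cap → OVERFLOW (fail)
12. enqueue(4): size=3=cap → OVERFLOW (fail)
13. dequeue(): size=2
14. enqueue(59): size=3
15. dequeue(): size=2

Answer: 4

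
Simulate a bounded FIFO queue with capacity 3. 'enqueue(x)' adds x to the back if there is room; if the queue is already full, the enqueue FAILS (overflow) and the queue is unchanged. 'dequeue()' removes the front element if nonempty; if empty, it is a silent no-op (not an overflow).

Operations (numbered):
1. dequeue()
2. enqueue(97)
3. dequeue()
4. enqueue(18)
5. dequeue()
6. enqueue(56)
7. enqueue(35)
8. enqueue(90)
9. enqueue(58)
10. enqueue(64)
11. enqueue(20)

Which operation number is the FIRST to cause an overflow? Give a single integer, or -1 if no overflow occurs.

1. dequeue(): empty, no-op, size=0
2. enqueue(97): size=1
3. dequeue(): size=0
4. enqueue(18): size=1
5. dequeue(): size=0
6. enqueue(56): size=1
7. enqueue(35): size=2
8. enqueue(90): size=3
9. enqueue(58): size=3=cap → OVERFLOW (fail)
10. enqueue(64): size=3=cap → OVERFLOW (fail)
11. enqueue(20): size=3=cap → OVERFLOW (fail)

Answer: 9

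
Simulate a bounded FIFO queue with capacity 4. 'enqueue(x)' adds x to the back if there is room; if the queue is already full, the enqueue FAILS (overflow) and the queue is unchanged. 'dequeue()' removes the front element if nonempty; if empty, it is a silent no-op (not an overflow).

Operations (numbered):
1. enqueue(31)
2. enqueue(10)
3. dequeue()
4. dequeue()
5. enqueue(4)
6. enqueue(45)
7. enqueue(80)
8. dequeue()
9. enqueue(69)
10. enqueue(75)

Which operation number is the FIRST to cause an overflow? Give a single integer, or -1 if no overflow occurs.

1. enqueue(31): size=1
2. enqueue(10): size=2
3. dequeue(): size=1
4. dequeue(): size=0
5. enqueue(4): size=1
6. enqueue(45): size=2
7. enqueue(80): size=3
8. dequeue(): size=2
9. enqueue(69): size=3
10. enqueue(75): size=4

Answer: -1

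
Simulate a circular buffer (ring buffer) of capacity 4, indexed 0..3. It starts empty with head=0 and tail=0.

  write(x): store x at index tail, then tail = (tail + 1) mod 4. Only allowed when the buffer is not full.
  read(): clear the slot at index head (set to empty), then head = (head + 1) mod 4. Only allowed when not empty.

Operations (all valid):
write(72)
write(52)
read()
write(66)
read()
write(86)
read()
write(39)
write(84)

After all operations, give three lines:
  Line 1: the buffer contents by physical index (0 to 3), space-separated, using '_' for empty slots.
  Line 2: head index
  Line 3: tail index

Answer: 39 84 _ 86
3
2

Derivation:
write(72): buf=[72 _ _ _], head=0, tail=1, size=1
write(52): buf=[72 52 _ _], head=0, tail=2, size=2
read(): buf=[_ 52 _ _], head=1, tail=2, size=1
write(66): buf=[_ 52 66 _], head=1, tail=3, size=2
read(): buf=[_ _ 66 _], head=2, tail=3, size=1
write(86): buf=[_ _ 66 86], head=2, tail=0, size=2
read(): buf=[_ _ _ 86], head=3, tail=0, size=1
write(39): buf=[39 _ _ 86], head=3, tail=1, size=2
write(84): buf=[39 84 _ 86], head=3, tail=2, size=3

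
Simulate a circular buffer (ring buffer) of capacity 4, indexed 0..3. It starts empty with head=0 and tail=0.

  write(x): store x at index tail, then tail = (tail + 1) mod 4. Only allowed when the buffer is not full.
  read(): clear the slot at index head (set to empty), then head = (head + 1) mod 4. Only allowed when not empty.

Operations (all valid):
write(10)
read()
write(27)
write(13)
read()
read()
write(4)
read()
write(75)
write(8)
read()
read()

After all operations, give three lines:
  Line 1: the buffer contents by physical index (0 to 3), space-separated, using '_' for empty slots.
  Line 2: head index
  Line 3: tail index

write(10): buf=[10 _ _ _], head=0, tail=1, size=1
read(): buf=[_ _ _ _], head=1, tail=1, size=0
write(27): buf=[_ 27 _ _], head=1, tail=2, size=1
write(13): buf=[_ 27 13 _], head=1, tail=3, size=2
read(): buf=[_ _ 13 _], head=2, tail=3, size=1
read(): buf=[_ _ _ _], head=3, tail=3, size=0
write(4): buf=[_ _ _ 4], head=3, tail=0, size=1
read(): buf=[_ _ _ _], head=0, tail=0, size=0
write(75): buf=[75 _ _ _], head=0, tail=1, size=1
write(8): buf=[75 8 _ _], head=0, tail=2, size=2
read(): buf=[_ 8 _ _], head=1, tail=2, size=1
read(): buf=[_ _ _ _], head=2, tail=2, size=0

Answer: _ _ _ _
2
2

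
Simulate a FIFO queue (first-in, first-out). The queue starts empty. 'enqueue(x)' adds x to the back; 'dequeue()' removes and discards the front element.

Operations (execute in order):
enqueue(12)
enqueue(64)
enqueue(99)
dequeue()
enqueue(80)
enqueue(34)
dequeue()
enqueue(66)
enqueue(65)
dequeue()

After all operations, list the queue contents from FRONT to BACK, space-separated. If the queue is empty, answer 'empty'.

Answer: 80 34 66 65

Derivation:
enqueue(12): [12]
enqueue(64): [12, 64]
enqueue(99): [12, 64, 99]
dequeue(): [64, 99]
enqueue(80): [64, 99, 80]
enqueue(34): [64, 99, 80, 34]
dequeue(): [99, 80, 34]
enqueue(66): [99, 80, 34, 66]
enqueue(65): [99, 80, 34, 66, 65]
dequeue(): [80, 34, 66, 65]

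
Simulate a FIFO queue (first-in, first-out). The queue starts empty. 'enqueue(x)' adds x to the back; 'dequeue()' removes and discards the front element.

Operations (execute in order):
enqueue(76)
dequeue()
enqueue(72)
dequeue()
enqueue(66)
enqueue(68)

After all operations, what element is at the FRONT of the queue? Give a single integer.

Answer: 66

Derivation:
enqueue(76): queue = [76]
dequeue(): queue = []
enqueue(72): queue = [72]
dequeue(): queue = []
enqueue(66): queue = [66]
enqueue(68): queue = [66, 68]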